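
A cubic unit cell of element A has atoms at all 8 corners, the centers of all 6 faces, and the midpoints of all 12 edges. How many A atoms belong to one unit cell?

Corner atoms are shared by 8 cells (1/8 each), face atoms by 2 (1/2 each), edge atoms by 4 (1/4 each).
Net atoms = 8 × 1/8 + 6 × 1/2 + 12 × 1/4 = 1 + 3 + 3 = 7.

7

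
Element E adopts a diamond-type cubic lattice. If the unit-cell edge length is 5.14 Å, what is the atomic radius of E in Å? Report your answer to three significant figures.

In a diamond cubic lattice, nearest neighbors lie along the body diagonal with √3·a = 8r.
r = √3·a/8 = 1.7321 × 5.14 / 8 = 1.11 Å.

1.11 Å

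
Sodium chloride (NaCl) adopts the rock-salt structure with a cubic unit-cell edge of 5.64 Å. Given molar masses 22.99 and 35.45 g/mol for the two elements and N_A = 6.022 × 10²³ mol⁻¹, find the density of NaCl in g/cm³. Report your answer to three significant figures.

The rock-salt structure contains Z = 4 formula units per cell; M(NaCl) = 22.99 + 35.45 = 58.44 g/mol.
a³ = (5.640 × 10^-8 cm)³ = 1.794 × 10^-22 cm³.
ρ = 4 × 58.44 / (6.022 × 10²³ × 1.794 × 10^-22) = 2.164 g/cm³.

2.16 g/cm³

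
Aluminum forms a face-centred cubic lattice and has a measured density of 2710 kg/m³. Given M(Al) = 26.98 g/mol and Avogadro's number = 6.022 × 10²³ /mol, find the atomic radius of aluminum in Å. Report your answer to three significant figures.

1.43 Å

For an FCC cell (Z = 4), a³ = Z·M/(N_A·ρ) = 4 × 26.98 / (6.022 × 10²³ × 2.710) = 6.613 × 10^-23 cm³, so a = 4.044 × 10^-8 cm = 4.044 Å.
Atoms touch along the face diagonal, so √2·a = 4r, so r = 0.3536 × a = 1.43 Å.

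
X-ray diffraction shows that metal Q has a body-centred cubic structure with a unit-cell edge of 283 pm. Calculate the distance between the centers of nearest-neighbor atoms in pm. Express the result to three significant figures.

245 pm

In a BCC structure, atoms touch along the body diagonal, so √3·a = 4r; the nearest-neighbor distance equals 2r = 0.8660·a.
d = 0.8660 × 283 = 245 pm.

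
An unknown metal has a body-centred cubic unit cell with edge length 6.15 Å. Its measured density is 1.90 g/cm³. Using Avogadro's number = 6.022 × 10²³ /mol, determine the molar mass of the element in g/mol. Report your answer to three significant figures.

A BCC cell has Z = 2 atoms; a = 6.150 × 10^-8 cm.
M = ρ·N_A·a³/Z = 1.90 × 6.022 × 10²³ × 2.326 × 10^-22 / 2 = 133 g/mol.

133 g/mol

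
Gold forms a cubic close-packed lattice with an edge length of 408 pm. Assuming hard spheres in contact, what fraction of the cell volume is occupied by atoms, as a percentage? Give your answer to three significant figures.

74.0%

In an FCC lattice atoms touch along the face diagonal, so √2·a = 4r, so r = 0.3536a = 144.2 pm.
Packing fraction = Z·(4/3)πr³ / a³ = 4 × (4/3)π × (144.2)³ / (408)³ = 0.7405 = 74.0%.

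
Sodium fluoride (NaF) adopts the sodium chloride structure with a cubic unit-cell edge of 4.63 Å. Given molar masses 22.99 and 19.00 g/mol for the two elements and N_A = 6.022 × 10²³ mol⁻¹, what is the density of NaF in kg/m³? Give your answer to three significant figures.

2810 kg/m³

The sodium chloride structure contains Z = 4 formula units per cell; M(NaF) = 22.99 + 19.00 = 41.99 g/mol.
a³ = (4.630 × 10^-8 cm)³ = 9.925 × 10^-23 cm³.
ρ = 4 × 41.99 / (6.022 × 10²³ × 9.925 × 10^-23) = 2.810 g/cm³ = 2810 kg/m³.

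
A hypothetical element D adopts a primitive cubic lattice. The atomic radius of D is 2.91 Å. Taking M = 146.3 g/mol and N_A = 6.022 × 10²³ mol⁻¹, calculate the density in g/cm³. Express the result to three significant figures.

In a simple cubic lattice, atoms touch along the cell edge, so a = 2r, giving a = 5.820 Å = 5.820 × 10^-8 cm.
With Z = 1, ρ = Z·M/(N_A·a³) = 1 × 146.3 / (6.022 × 10²³ × 1.971 × 10^-22) = 1.232 g/cm³.

1.23 g/cm³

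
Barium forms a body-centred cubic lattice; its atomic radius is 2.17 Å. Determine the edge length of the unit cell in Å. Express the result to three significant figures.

In a BCC lattice, atoms touch along the body diagonal, so √3·a = 4r.
a = 4r/√3 = 4 × 2.17 / 1.7321 = 5.01 Å.

5.01 Å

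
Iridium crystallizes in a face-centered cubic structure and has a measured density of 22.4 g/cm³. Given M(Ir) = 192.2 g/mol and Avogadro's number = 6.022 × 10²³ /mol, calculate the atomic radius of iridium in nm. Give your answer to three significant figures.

0.136 nm

For an FCC cell (Z = 4), a³ = Z·M/(N_A·ρ) = 4 × 192.2 / (6.022 × 10²³ × 22.40) = 5.699 × 10^-23 cm³, so a = 3.848 × 10^-8 cm = 0.3848 nm.
Atoms touch along the face diagonal, so √2·a = 4r, so r = 0.3536 × a = 0.136 nm.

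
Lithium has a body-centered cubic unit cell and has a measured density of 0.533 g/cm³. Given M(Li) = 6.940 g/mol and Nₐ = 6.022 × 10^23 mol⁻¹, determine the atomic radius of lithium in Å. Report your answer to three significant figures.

For a BCC cell (Z = 2), a³ = Z·M/(N_A·ρ) = 2 × 6.940 / (6.022 × 10²³ × 0.5330) = 4.324 × 10^-23 cm³, so a = 3.510 × 10^-8 cm = 3.510 Å.
Atoms touch along the body diagonal, so √3·a = 4r, so r = 0.4330 × a = 1.52 Å.

1.52 Å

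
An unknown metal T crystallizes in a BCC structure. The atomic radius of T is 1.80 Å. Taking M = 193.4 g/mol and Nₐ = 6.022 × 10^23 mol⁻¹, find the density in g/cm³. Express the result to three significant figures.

In a BCC lattice, atoms touch along the body diagonal, so √3·a = 4r, giving a = 4.157 Å = 4.157 × 10^-8 cm.
With Z = 2, ρ = Z·M/(N_A·a³) = 2 × 193.4 / (6.022 × 10²³ × 7.183 × 10^-23) = 8.942 g/cm³.

8.94 g/cm³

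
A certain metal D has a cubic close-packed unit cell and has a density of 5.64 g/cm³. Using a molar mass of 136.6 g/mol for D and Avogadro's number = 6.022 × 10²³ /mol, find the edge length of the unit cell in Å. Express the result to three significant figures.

With Z = 4 atoms per FCC cell, a³ = Z·M/(N_A·ρ) = 4 × 136.6 / (6.022 × 10²³ × 5.640 g/cm³) = 1.609 × 10^-22 cm³.
a = (1.609 × 10^-22)^(1/3) = 5.439 × 10^-8 cm = 5.44 Å.

5.44 Å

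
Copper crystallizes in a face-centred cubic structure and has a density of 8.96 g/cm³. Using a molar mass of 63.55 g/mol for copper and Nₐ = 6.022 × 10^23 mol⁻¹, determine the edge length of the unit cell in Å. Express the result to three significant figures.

With Z = 4 atoms per FCC cell, a³ = Z·M/(N_A·ρ) = 4 × 63.55 / (6.022 × 10²³ × 8.960 g/cm³) = 4.711 × 10^-23 cm³.
a = (4.711 × 10^-23)^(1/3) = 3.612 × 10^-8 cm = 3.61 Å.

3.61 Å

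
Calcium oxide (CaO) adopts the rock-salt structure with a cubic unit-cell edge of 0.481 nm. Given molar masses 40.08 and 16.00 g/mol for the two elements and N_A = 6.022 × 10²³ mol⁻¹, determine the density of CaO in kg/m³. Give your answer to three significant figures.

3350 kg/m³

The rock-salt structure contains Z = 4 formula units per cell; M(CaO) = 40.08 + 16.00 = 56.08 g/mol.
a³ = (4.810 × 10^-8 cm)³ = 1.113 × 10^-22 cm³.
ρ = 4 × 56.08 / (6.022 × 10²³ × 1.113 × 10^-22) = 3.347 g/cm³ = 3350 kg/m³.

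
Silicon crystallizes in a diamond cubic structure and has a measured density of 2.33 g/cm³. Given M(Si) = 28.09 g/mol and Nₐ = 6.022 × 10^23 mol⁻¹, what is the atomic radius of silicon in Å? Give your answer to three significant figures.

For a diamond cubic cell (Z = 8), a³ = Z·M/(N_A·ρ) = 8 × 28.09 / (6.022 × 10²³ × 2.330) = 1.602 × 10^-22 cm³, so a = 5.431 × 10^-8 cm = 5.431 Å.
Nearest neighbors lie along the body diagonal with √3·a = 8r, so r = 0.2165 × a = 1.18 Å.

1.18 Å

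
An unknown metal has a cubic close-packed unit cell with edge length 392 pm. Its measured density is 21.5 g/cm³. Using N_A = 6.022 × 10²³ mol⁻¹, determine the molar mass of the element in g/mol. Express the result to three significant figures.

An FCC cell has Z = 4 atoms; a = 3.920 × 10^-8 cm.
M = ρ·N_A·a³/Z = 21.5 × 6.022 × 10²³ × 6.024 × 10^-23 / 4 = 195 g/mol.

195 g/mol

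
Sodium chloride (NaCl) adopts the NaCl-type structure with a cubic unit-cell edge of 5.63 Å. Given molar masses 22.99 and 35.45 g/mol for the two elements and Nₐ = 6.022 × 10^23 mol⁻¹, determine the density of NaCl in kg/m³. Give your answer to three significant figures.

The NaCl-type structure contains Z = 4 formula units per cell; M(NaCl) = 22.99 + 35.45 = 58.44 g/mol.
a³ = (5.630 × 10^-8 cm)³ = 1.785 × 10^-22 cm³.
ρ = 4 × 58.44 / (6.022 × 10²³ × 1.785 × 10^-22) = 2.175 g/cm³ = 2180 kg/m³.

2180 kg/m³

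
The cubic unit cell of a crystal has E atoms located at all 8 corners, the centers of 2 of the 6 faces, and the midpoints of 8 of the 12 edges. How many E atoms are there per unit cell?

4

Corner atoms are shared by 8 cells (1/8 each), face atoms by 2 (1/2 each), edge atoms by 4 (1/4 each).
Net atoms = 8 × 1/8 + 2 × 1/2 + 8 × 1/4 = 1 + 1 + 2 = 4.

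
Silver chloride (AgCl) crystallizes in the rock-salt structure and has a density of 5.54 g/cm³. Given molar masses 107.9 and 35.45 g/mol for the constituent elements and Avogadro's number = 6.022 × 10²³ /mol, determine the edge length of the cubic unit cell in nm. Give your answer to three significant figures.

0.556 nm

M(AgCl) = 143.35 g/mol; Z = 4 formula units per cell.
a³ = Z·M/(N_A·ρ) = 4 × 143.35 / (6.022 × 10²³ × 5.54) = 1.719 × 10^-22 cm³, so a = 5.560 × 10^-8 cm = 0.556 nm.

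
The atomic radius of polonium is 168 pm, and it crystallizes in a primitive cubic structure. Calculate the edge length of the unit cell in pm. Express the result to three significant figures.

In a simple cubic lattice, atoms touch along the cell edge, so a = 2r.
a = 2r = 2 × 168 = 336 pm.

336 pm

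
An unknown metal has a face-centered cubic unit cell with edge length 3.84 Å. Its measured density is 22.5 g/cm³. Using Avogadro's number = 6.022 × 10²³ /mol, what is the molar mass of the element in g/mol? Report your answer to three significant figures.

192 g/mol

An FCC cell has Z = 4 atoms; a = 3.840 × 10^-8 cm.
M = ρ·N_A·a³/Z = 22.5 × 6.022 × 10²³ × 5.662 × 10^-23 / 4 = 192 g/mol.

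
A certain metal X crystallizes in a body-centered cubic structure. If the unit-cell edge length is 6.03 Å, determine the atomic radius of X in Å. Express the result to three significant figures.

2.61 Å

In a BCC lattice, atoms touch along the body diagonal, so √3·a = 4r.
r = √3·a/4 = 1.7321 × 6.03 / 4 = 2.61 Å.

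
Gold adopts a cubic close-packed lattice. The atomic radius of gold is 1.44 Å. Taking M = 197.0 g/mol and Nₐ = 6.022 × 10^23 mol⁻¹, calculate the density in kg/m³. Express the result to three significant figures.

In an FCC lattice, atoms touch along the face diagonal, so √2·a = 4r, giving a = 4.073 Å = 4.073 × 10^-8 cm.
With Z = 4, ρ = Z·M/(N_A·a³) = 4 × 197.0 / (6.022 × 10²³ × 6.757 × 10^-23) = 19.37 g/cm³ = 19400 kg/m³.

19400 kg/m³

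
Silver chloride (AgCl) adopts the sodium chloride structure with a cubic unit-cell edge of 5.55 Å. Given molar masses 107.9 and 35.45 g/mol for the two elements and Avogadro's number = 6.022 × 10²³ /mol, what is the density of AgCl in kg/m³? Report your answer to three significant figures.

5570 kg/m³

The sodium chloride structure contains Z = 4 formula units per cell; M(AgCl) = 107.9 + 35.45 = 143.35 g/mol.
a³ = (5.550 × 10^-8 cm)³ = 1.710 × 10^-22 cm³.
ρ = 4 × 143.35 / (6.022 × 10²³ × 1.710 × 10^-22) = 5.570 g/cm³ = 5570 kg/m³.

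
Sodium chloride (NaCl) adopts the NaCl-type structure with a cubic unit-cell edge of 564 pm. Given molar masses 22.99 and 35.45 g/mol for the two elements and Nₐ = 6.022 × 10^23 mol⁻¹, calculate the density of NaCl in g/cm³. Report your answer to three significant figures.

The NaCl-type structure contains Z = 4 formula units per cell; M(NaCl) = 22.99 + 35.45 = 58.44 g/mol.
a³ = (5.640 × 10^-8 cm)³ = 1.794 × 10^-22 cm³.
ρ = 4 × 58.44 / (6.022 × 10²³ × 1.794 × 10^-22) = 2.164 g/cm³.

2.16 g/cm³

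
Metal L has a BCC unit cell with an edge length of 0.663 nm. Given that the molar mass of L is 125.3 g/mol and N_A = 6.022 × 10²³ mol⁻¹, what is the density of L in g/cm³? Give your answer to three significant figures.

1.43 g/cm³

A BCC unit cell contains Z = 2 atoms.
Cell volume: a³ = (0.663 nm)³ = (6.630 × 10^-8 cm)³ = 2.914 × 10^-22 cm³.
ρ = Z·M/(N_A·a³) = 2 × 125.3 / (6.022 × 10²³ × 2.914 × 10^-22) = 1.428 g/cm³.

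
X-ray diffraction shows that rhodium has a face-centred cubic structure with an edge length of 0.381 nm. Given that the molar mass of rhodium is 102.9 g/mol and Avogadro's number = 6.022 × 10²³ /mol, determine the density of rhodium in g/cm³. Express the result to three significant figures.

12.4 g/cm³

An FCC unit cell contains Z = 4 atoms.
Cell volume: a³ = (0.381 nm)³ = (3.810 × 10^-8 cm)³ = 5.531 × 10^-23 cm³.
ρ = Z·M/(N_A·a³) = 4 × 102.9 / (6.022 × 10²³ × 5.531 × 10^-23) = 12.36 g/cm³.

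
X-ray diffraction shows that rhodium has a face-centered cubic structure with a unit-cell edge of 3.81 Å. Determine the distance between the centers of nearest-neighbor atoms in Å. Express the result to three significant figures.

2.69 Å

In an FCC structure, atoms touch along the face diagonal, so √2·a = 4r; the nearest-neighbor distance equals 2r = 0.7071·a.
d = 0.7071 × 3.81 = 2.69 Å.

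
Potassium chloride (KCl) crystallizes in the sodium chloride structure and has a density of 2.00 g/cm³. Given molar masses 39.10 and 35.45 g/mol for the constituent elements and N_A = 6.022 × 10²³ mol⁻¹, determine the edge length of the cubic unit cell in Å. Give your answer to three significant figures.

6.28 Å

M(KCl) = 74.55 g/mol; Z = 4 formula units per cell.
a³ = Z·M/(N_A·ρ) = 4 × 74.55 / (6.022 × 10²³ × 2.00) = 2.476 × 10^-22 cm³, so a = 6.279 × 10^-8 cm = 6.28 Å.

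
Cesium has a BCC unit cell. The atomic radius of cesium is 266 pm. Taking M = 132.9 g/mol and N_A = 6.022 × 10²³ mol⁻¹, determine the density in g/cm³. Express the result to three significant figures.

In a BCC lattice, atoms touch along the body diagonal, so √3·a = 4r, giving a = 614.3 pm = 6.143 × 10^-8 cm.
With Z = 2, ρ = Z·M/(N_A·a³) = 2 × 132.9 / (6.022 × 10²³ × 2.318 × 10^-22) = 1.904 g/cm³.

1.90 g/cm³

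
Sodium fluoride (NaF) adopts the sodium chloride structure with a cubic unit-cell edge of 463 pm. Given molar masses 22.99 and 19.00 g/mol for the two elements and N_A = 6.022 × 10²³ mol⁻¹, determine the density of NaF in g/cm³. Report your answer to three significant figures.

The sodium chloride structure contains Z = 4 formula units per cell; M(NaF) = 22.99 + 19.00 = 41.99 g/mol.
a³ = (4.630 × 10^-8 cm)³ = 9.925 × 10^-23 cm³.
ρ = 4 × 41.99 / (6.022 × 10²³ × 9.925 × 10^-23) = 2.810 g/cm³.

2.81 g/cm³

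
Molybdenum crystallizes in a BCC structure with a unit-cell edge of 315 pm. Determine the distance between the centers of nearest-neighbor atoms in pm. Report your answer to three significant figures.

273 pm

In a BCC structure, atoms touch along the body diagonal, so √3·a = 4r; the nearest-neighbor distance equals 2r = 0.8660·a.
d = 0.8660 × 315 = 273 pm.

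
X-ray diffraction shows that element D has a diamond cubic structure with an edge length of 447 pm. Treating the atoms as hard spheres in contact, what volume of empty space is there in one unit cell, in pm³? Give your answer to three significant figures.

In a diamond cubic lattice nearest neighbors lie along the body diagonal with √3·a = 8r, so r = 0.2165a = 96.78 pm.
V_cell = a³ = 8.931 × 10^7 pm³; V_atoms = 8 × (4/3)πr³ = 3.037 × 10^7 pm³.
Empty space = 8.931 × 10^7 − 3.037 × 10^7 = 5.89 × 10^7 pm³.

5.89 × 10^7 pm³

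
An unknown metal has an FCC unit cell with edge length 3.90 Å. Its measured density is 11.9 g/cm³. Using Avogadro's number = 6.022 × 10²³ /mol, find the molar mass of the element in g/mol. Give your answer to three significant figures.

106 g/mol

An FCC cell has Z = 4 atoms; a = 3.900 × 10^-8 cm.
M = ρ·N_A·a³/Z = 11.9 × 6.022 × 10²³ × 5.932 × 10^-23 / 4 = 106 g/mol.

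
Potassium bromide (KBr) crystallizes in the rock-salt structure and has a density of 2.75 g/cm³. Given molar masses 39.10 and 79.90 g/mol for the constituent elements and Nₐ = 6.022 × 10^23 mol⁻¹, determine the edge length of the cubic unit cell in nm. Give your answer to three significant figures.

M(KBr) = 119.0 g/mol; Z = 4 formula units per cell.
a³ = Z·M/(N_A·ρ) = 4 × 119.0 / (6.022 × 10²³ × 2.75) = 2.874 × 10^-22 cm³, so a = 6.600 × 10^-8 cm = 0.660 nm.

0.660 nm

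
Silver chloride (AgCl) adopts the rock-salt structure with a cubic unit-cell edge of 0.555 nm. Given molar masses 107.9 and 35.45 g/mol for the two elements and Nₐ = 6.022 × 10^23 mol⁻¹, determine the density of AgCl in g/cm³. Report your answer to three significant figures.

The rock-salt structure contains Z = 4 formula units per cell; M(AgCl) = 107.9 + 35.45 = 143.35 g/mol.
a³ = (5.550 × 10^-8 cm)³ = 1.710 × 10^-22 cm³.
ρ = 4 × 143.35 / (6.022 × 10²³ × 1.710 × 10^-22) = 5.570 g/cm³.

5.57 g/cm³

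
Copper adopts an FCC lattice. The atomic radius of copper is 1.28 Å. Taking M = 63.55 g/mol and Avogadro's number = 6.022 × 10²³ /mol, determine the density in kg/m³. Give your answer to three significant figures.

8900 kg/m³

In an FCC lattice, atoms touch along the face diagonal, so √2·a = 4r, giving a = 3.620 Å = 3.620 × 10^-8 cm.
With Z = 4, ρ = Z·M/(N_A·a³) = 4 × 63.55 / (6.022 × 10²³ × 4.745 × 10^-23) = 8.895 g/cm³ = 8900 kg/m³.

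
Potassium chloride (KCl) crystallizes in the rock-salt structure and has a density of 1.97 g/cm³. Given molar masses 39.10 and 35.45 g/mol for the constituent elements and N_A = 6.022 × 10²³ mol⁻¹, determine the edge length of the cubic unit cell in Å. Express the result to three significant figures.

6.31 Å

M(KCl) = 74.55 g/mol; Z = 4 formula units per cell.
a³ = Z·M/(N_A·ρ) = 4 × 74.55 / (6.022 × 10²³ × 1.97) = 2.514 × 10^-22 cm³, so a = 6.311 × 10^-8 cm = 6.31 Å.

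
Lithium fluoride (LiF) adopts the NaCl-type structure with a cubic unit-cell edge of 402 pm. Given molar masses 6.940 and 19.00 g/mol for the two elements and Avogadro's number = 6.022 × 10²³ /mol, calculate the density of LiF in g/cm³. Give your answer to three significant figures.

The NaCl-type structure contains Z = 4 formula units per cell; M(LiF) = 6.940 + 19.00 = 25.94 g/mol.
a³ = (4.020 × 10^-8 cm)³ = 6.496 × 10^-23 cm³.
ρ = 4 × 25.94 / (6.022 × 10²³ × 6.496 × 10^-23) = 2.652 g/cm³.

2.65 g/cm³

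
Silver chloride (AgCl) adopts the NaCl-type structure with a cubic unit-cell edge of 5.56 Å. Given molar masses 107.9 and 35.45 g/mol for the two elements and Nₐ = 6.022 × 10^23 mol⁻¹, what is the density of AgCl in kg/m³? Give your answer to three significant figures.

5540 kg/m³

The NaCl-type structure contains Z = 4 formula units per cell; M(AgCl) = 107.9 + 35.45 = 143.35 g/mol.
a³ = (5.560 × 10^-8 cm)³ = 1.719 × 10^-22 cm³.
ρ = 4 × 143.35 / (6.022 × 10²³ × 1.719 × 10^-22) = 5.540 g/cm³ = 5540 kg/m³.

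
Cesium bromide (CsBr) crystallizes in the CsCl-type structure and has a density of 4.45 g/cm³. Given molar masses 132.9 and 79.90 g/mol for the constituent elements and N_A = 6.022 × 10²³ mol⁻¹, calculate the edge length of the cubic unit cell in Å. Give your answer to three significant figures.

4.30 Å

M(CsBr) = 212.8 g/mol; Z = 1 formula unit per cell.
a³ = Z·M/(N_A·ρ) = 1 × 212.8 / (6.022 × 10²³ × 4.45) = 7.941 × 10^-23 cm³, so a = 4.298 × 10^-8 cm = 4.30 Å.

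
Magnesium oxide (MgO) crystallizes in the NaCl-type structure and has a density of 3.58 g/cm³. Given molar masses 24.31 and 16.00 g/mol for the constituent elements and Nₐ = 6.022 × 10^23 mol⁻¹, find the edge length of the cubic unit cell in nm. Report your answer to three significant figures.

M(MgO) = 40.31 g/mol; Z = 4 formula units per cell.
a³ = Z·M/(N_A·ρ) = 4 × 40.31 / (6.022 × 10²³ × 3.58) = 7.479 × 10^-23 cm³, so a = 4.213 × 10^-8 cm = 0.421 nm.

0.421 nm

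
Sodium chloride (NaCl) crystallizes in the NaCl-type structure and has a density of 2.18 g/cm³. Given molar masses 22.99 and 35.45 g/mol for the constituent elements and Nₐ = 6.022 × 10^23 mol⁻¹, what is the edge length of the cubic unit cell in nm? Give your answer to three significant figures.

0.563 nm

M(NaCl) = 58.44 g/mol; Z = 4 formula units per cell.
a³ = Z·M/(N_A·ρ) = 4 × 58.44 / (6.022 × 10²³ × 2.18) = 1.781 × 10^-22 cm³, so a = 5.626 × 10^-8 cm = 0.563 nm.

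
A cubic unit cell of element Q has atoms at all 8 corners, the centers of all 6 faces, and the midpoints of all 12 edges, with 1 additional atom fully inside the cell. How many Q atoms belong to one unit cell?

8

Corner atoms are shared by 8 cells (1/8 each), face atoms by 2 (1/2 each), edge atoms by 4 (1/4 each), interior atoms are unshared.
Net atoms = 8 × 1/8 + 6 × 1/2 + 12 × 1/4 + 1 = 1 + 3 + 3 + 1 = 8.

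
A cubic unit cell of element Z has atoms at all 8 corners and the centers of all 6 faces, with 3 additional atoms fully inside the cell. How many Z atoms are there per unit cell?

7

Corner atoms are shared by 8 cells (1/8 each), face atoms by 2 (1/2 each), interior atoms are unshared.
Net atoms = 8 × 1/8 + 6 × 1/2 + 3 = 1 + 3 + 3 = 7.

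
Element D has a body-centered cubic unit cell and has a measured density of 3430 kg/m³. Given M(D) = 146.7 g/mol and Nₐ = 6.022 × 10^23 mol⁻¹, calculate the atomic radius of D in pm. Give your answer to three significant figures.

226 pm

For a BCC cell (Z = 2), a³ = Z·M/(N_A·ρ) = 2 × 146.7 / (6.022 × 10²³ × 3.430) = 1.420 × 10^-22 cm³, so a = 5.218 × 10^-8 cm = 521.8 pm.
Atoms touch along the body diagonal, so √3·a = 4r, so r = 0.4330 × a = 226 pm.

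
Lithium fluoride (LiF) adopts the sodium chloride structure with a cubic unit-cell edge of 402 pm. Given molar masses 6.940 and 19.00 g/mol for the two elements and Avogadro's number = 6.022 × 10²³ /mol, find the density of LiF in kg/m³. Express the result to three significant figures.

The sodium chloride structure contains Z = 4 formula units per cell; M(LiF) = 6.940 + 19.00 = 25.94 g/mol.
a³ = (4.020 × 10^-8 cm)³ = 6.496 × 10^-23 cm³.
ρ = 4 × 25.94 / (6.022 × 10²³ × 6.496 × 10^-23) = 2.652 g/cm³ = 2650 kg/m³.

2650 kg/m³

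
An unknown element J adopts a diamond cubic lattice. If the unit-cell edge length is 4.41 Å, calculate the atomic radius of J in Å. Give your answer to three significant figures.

In a diamond cubic lattice, nearest neighbors lie along the body diagonal with √3·a = 8r.
r = √3·a/8 = 1.7321 × 4.41 / 8 = 0.955 Å.

0.955 Å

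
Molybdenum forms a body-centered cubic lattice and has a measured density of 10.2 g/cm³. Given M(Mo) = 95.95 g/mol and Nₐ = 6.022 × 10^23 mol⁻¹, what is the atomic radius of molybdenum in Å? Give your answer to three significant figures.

1.36 Å

For a BCC cell (Z = 2), a³ = Z·M/(N_A·ρ) = 2 × 95.95 / (6.022 × 10²³ × 10.20) = 3.124 × 10^-23 cm³, so a = 3.150 × 10^-8 cm = 3.150 Å.
Atoms touch along the body diagonal, so √3·a = 4r, so r = 0.4330 × a = 1.36 Å.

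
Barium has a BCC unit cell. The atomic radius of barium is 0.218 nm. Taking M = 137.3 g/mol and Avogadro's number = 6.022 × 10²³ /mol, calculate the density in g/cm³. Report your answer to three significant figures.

3.57 g/cm³

In a BCC lattice, atoms touch along the body diagonal, so √3·a = 4r, giving a = 0.5034 nm = 5.034 × 10^-8 cm.
With Z = 2, ρ = Z·M/(N_A·a³) = 2 × 137.3 / (6.022 × 10²³ × 1.276 × 10^-22) = 3.573 g/cm³.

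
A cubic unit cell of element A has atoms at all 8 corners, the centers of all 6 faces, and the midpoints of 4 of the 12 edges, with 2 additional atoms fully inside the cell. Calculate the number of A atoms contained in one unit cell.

Corner atoms are shared by 8 cells (1/8 each), face atoms by 2 (1/2 each), edge atoms by 4 (1/4 each), interior atoms are unshared.
Net atoms = 8 × 1/8 + 6 × 1/2 + 4 × 1/4 + 2 = 1 + 3 + 1 + 2 = 7.

7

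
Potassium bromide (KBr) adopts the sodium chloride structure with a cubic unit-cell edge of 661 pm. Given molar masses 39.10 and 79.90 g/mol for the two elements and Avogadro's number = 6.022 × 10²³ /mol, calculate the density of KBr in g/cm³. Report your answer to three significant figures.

2.74 g/cm³

The sodium chloride structure contains Z = 4 formula units per cell; M(KBr) = 39.10 + 79.90 = 119.0 g/mol.
a³ = (6.610 × 10^-8 cm)³ = 2.888 × 10^-22 cm³.
ρ = 4 × 119.0 / (6.022 × 10²³ × 2.888 × 10^-22) = 2.737 g/cm³.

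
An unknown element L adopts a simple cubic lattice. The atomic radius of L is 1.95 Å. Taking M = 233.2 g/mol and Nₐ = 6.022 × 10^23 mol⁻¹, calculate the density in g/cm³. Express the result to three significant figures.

6.53 g/cm³

In a simple cubic lattice, atoms touch along the cell edge, so a = 2r, giving a = 3.900 Å = 3.900 × 10^-8 cm.
With Z = 1, ρ = Z·M/(N_A·a³) = 1 × 233.2 / (6.022 × 10²³ × 5.932 × 10^-23) = 6.528 g/cm³.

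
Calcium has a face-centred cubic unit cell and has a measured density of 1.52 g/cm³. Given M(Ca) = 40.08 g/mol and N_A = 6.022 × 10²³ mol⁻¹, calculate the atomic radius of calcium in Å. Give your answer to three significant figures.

1.98 Å

For an FCC cell (Z = 4), a³ = Z·M/(N_A·ρ) = 4 × 40.08 / (6.022 × 10²³ × 1.520) = 1.751 × 10^-22 cm³, so a = 5.595 × 10^-8 cm = 5.595 Å.
Atoms touch along the face diagonal, so √2·a = 4r, so r = 0.3536 × a = 1.98 Å.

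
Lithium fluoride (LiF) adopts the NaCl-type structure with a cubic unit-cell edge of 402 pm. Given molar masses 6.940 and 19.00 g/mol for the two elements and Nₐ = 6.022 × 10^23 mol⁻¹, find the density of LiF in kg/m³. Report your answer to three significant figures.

The NaCl-type structure contains Z = 4 formula units per cell; M(LiF) = 6.940 + 19.00 = 25.94 g/mol.
a³ = (4.020 × 10^-8 cm)³ = 6.496 × 10^-23 cm³.
ρ = 4 × 25.94 / (6.022 × 10²³ × 6.496 × 10^-23) = 2.652 g/cm³ = 2650 kg/m³.

2650 kg/m³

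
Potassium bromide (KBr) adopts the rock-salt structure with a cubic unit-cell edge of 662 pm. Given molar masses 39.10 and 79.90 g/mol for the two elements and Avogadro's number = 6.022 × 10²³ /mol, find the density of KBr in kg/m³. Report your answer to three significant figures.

2720 kg/m³

The rock-salt structure contains Z = 4 formula units per cell; M(KBr) = 39.10 + 79.90 = 119.0 g/mol.
a³ = (6.620 × 10^-8 cm)³ = 2.901 × 10^-22 cm³.
ρ = 4 × 119.0 / (6.022 × 10²³ × 2.901 × 10^-22) = 2.725 g/cm³ = 2720 kg/m³.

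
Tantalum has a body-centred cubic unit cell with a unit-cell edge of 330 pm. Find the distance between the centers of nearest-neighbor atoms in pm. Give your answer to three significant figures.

In a BCC structure, atoms touch along the body diagonal, so √3·a = 4r; the nearest-neighbor distance equals 2r = 0.8660·a.
d = 0.8660 × 330 = 286 pm.

286 pm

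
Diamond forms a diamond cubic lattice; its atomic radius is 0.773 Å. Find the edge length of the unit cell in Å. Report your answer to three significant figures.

3.57 Å

In a diamond cubic lattice, nearest neighbors lie along the body diagonal with √3·a = 8r.
a = 8r/√3 = 8 × 0.773 / 1.7321 = 3.57 Å.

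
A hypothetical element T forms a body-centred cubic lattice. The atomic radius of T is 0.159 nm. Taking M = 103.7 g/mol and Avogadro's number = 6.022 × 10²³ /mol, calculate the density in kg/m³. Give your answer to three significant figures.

In a BCC lattice, atoms touch along the body diagonal, so √3·a = 4r, giving a = 0.3672 nm = 3.672 × 10^-8 cm.
With Z = 2, ρ = Z·M/(N_A·a³) = 2 × 103.7 / (6.022 × 10²³ × 4.951 × 10^-23) = 6.956 g/cm³ = 6960 kg/m³.

6960 kg/m³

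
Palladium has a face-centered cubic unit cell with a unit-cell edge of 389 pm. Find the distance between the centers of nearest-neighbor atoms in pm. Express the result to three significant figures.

In an FCC structure, atoms touch along the face diagonal, so √2·a = 4r; the nearest-neighbor distance equals 2r = 0.7071·a.
d = 0.7071 × 389 = 275 pm.

275 pm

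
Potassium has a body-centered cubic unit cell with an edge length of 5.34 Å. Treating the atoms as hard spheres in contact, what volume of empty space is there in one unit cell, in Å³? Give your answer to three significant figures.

48.7 Å³

In a BCC lattice atoms touch along the body diagonal, so √3·a = 4r, so r = 0.4330a = 2.312 Å.
V_cell = a³ = 152.3 Å³; V_atoms = 2 × (4/3)πr³ = 103.6 Å³.
Empty space = 152.3 − 103.6 = 48.7 Å³.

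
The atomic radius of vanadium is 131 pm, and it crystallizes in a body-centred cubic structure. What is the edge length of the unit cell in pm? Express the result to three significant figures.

In a BCC lattice, atoms touch along the body diagonal, so √3·a = 4r.
a = 4r/√3 = 4 × 131 / 1.7321 = 303 pm.

303 pm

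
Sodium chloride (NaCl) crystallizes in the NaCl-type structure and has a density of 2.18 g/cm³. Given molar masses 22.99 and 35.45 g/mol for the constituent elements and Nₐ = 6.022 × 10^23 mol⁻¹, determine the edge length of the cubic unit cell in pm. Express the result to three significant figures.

M(NaCl) = 58.44 g/mol; Z = 4 formula units per cell.
a³ = Z·M/(N_A·ρ) = 4 × 58.44 / (6.022 × 10²³ × 2.18) = 1.781 × 10^-22 cm³, so a = 5.626 × 10^-8 cm = 563 pm.

563 pm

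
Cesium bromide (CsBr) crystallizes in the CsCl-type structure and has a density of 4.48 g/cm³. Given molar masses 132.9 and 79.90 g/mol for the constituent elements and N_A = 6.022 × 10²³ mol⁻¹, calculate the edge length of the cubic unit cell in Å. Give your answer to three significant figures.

M(CsBr) = 212.8 g/mol; Z = 1 formula unit per cell.
a³ = Z·M/(N_A·ρ) = 1 × 212.8 / (6.022 × 10²³ × 4.48) = 7.888 × 10^-23 cm³, so a = 4.289 × 10^-8 cm = 4.29 Å.

4.29 Å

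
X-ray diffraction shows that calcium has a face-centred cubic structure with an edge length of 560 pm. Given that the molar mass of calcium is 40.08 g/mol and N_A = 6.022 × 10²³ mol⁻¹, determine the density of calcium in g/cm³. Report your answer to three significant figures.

1.52 g/cm³

An FCC unit cell contains Z = 4 atoms.
Cell volume: a³ = (560 pm)³ = (5.600 × 10^-8 cm)³ = 1.756 × 10^-22 cm³.
ρ = Z·M/(N_A·a³) = 4 × 40.08 / (6.022 × 10²³ × 1.756 × 10^-22) = 1.516 g/cm³.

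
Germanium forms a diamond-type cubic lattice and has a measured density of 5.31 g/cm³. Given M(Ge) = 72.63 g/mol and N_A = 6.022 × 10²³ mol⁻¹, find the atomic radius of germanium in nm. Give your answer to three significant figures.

For a diamond cubic cell (Z = 8), a³ = Z·M/(N_A·ρ) = 8 × 72.63 / (6.022 × 10²³ × 5.310) = 1.817 × 10^-22 cm³, so a = 5.664 × 10^-8 cm = 0.5664 nm.
Nearest neighbors lie along the body diagonal with √3·a = 8r, so r = 0.2165 × a = 0.123 nm.

0.123 nm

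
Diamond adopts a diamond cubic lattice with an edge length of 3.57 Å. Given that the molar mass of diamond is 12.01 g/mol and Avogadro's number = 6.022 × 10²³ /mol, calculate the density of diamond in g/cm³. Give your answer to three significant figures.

A diamond cubic unit cell contains Z = 8 atoms.
Cell volume: a³ = (3.57 Å)³ = (3.570 × 10^-8 cm)³ = 4.550 × 10^-23 cm³.
ρ = Z·M/(N_A·a³) = 8 × 12.01 / (6.022 × 10²³ × 4.550 × 10^-23) = 3.507 g/cm³.

3.51 g/cm³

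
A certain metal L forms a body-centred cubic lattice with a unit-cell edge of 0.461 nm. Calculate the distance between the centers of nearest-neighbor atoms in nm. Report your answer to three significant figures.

0.399 nm

In a BCC structure, atoms touch along the body diagonal, so √3·a = 4r; the nearest-neighbor distance equals 2r = 0.8660·a.
d = 0.8660 × 0.461 = 0.399 nm.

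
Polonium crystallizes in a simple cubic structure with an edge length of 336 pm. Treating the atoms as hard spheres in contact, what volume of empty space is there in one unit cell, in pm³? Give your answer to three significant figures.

1.81 × 10^7 pm³

In a simple cubic lattice atoms touch along the cell edge, so a = 2r, so r = 0.5000a = 168.0 pm.
V_cell = a³ = 3.793 × 10^7 pm³; V_atoms = 1 × (4/3)πr³ = 1.986 × 10^7 pm³.
Empty space = 3.793 × 10^7 − 1.986 × 10^7 = 1.81 × 10^7 pm³.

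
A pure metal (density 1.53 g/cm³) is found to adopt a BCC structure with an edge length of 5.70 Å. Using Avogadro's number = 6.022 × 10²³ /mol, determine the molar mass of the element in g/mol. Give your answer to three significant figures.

85.3 g/mol

A BCC cell has Z = 2 atoms; a = 5.700 × 10^-8 cm.
M = ρ·N_A·a³/Z = 1.53 × 6.022 × 10²³ × 1.852 × 10^-22 / 2 = 85.3 g/mol.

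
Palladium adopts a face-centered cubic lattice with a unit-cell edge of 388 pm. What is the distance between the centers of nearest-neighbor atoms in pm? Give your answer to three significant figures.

274 pm

In an FCC structure, atoms touch along the face diagonal, so √2·a = 4r; the nearest-neighbor distance equals 2r = 0.7071·a.
d = 0.7071 × 388 = 274 pm.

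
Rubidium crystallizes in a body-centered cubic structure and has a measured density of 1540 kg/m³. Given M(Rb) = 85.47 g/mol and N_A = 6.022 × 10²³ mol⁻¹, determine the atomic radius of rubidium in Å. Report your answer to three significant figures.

For a BCC cell (Z = 2), a³ = Z·M/(N_A·ρ) = 2 × 85.47 / (6.022 × 10²³ × 1.540) = 1.843 × 10^-22 cm³, so a = 5.691 × 10^-8 cm = 5.691 Å.
Atoms touch along the body diagonal, so √3·a = 4r, so r = 0.4330 × a = 2.46 Å.

2.46 Å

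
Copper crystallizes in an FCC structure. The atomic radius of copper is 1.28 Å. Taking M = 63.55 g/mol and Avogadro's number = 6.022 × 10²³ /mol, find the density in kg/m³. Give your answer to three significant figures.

8900 kg/m³

In an FCC lattice, atoms touch along the face diagonal, so √2·a = 4r, giving a = 3.620 Å = 3.620 × 10^-8 cm.
With Z = 4, ρ = Z·M/(N_A·a³) = 4 × 63.55 / (6.022 × 10²³ × 4.745 × 10^-23) = 8.895 g/cm³ = 8900 kg/m³.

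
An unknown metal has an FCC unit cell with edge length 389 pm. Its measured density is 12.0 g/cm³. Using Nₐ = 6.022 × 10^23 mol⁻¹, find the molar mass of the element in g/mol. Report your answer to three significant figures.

106 g/mol

An FCC cell has Z = 4 atoms; a = 3.890 × 10^-8 cm.
M = ρ·N_A·a³/Z = 12.0 × 6.022 × 10²³ × 5.886 × 10^-23 / 4 = 106 g/mol.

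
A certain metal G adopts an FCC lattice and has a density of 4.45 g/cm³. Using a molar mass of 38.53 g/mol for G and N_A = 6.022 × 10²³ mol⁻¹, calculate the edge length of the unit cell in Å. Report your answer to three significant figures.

3.86 Å

With Z = 4 atoms per FCC cell, a³ = Z·M/(N_A·ρ) = 4 × 38.53 / (6.022 × 10²³ × 4.450 g/cm³) = 5.751 × 10^-23 cm³.
a = (5.751 × 10^-23)^(1/3) = 3.860 × 10^-8 cm = 3.86 Å.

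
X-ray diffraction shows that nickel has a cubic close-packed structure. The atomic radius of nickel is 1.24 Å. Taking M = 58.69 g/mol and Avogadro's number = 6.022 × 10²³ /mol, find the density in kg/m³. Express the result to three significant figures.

9040 kg/m³

In an FCC lattice, atoms touch along the face diagonal, so √2·a = 4r, giving a = 3.507 Å = 3.507 × 10^-8 cm.
With Z = 4, ρ = Z·M/(N_A·a³) = 4 × 58.69 / (6.022 × 10²³ × 4.314 × 10^-23) = 9.036 g/cm³ = 9040 kg/m³.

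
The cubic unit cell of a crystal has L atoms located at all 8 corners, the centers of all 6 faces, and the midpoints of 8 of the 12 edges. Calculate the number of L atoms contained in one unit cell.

6

Corner atoms are shared by 8 cells (1/8 each), face atoms by 2 (1/2 each), edge atoms by 4 (1/4 each).
Net atoms = 8 × 1/8 + 6 × 1/2 + 8 × 1/4 = 1 + 3 + 2 = 6.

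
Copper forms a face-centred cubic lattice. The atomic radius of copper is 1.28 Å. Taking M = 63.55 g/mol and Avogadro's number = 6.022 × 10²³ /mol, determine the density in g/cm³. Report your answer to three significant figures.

In an FCC lattice, atoms touch along the face diagonal, so √2·a = 4r, giving a = 3.620 Å = 3.620 × 10^-8 cm.
With Z = 4, ρ = Z·M/(N_A·a³) = 4 × 63.55 / (6.022 × 10²³ × 4.745 × 10^-23) = 8.895 g/cm³.

8.90 g/cm³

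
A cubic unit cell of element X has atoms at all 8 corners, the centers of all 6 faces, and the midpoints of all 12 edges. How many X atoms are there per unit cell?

Corner atoms are shared by 8 cells (1/8 each), face atoms by 2 (1/2 each), edge atoms by 4 (1/4 each).
Net atoms = 8 × 1/8 + 6 × 1/2 + 12 × 1/4 = 1 + 3 + 3 = 7.

7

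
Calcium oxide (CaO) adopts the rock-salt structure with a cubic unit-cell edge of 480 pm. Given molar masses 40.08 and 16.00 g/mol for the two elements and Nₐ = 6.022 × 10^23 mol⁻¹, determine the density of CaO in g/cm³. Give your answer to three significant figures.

3.37 g/cm³

The rock-salt structure contains Z = 4 formula units per cell; M(CaO) = 40.08 + 16.00 = 56.08 g/mol.
a³ = (4.800 × 10^-8 cm)³ = 1.106 × 10^-22 cm³.
ρ = 4 × 56.08 / (6.022 × 10²³ × 1.106 × 10^-22) = 3.368 g/cm³.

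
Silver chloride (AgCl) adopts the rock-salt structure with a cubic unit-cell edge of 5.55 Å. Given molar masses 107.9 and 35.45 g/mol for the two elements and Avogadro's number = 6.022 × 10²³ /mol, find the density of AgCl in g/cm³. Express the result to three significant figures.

The rock-salt structure contains Z = 4 formula units per cell; M(AgCl) = 107.9 + 35.45 = 143.35 g/mol.
a³ = (5.550 × 10^-8 cm)³ = 1.710 × 10^-22 cm³.
ρ = 4 × 143.35 / (6.022 × 10²³ × 1.710 × 10^-22) = 5.570 g/cm³.

5.57 g/cm³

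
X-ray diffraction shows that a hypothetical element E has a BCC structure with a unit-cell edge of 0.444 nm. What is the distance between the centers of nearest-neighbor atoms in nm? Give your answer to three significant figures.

In a BCC structure, atoms touch along the body diagonal, so √3·a = 4r; the nearest-neighbor distance equals 2r = 0.8660·a.
d = 0.8660 × 0.444 = 0.385 nm.

0.385 nm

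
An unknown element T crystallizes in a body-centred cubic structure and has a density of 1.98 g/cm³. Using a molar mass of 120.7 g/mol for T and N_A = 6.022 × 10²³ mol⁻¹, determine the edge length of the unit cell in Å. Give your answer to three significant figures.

With Z = 2 atoms per BCC cell, a³ = Z·M/(N_A·ρ) = 2 × 120.7 / (6.022 × 10²³ × 1.980 g/cm³) = 2.025 × 10^-22 cm³.
a = (2.025 × 10^-22)^(1/3) = 5.872 × 10^-8 cm = 5.87 Å.

5.87 Å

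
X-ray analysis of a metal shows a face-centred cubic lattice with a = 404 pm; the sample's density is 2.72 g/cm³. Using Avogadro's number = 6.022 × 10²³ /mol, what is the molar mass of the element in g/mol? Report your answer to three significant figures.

An FCC cell has Z = 4 atoms; a = 4.040 × 10^-8 cm.
M = ρ·N_A·a³/Z = 2.72 × 6.022 × 10²³ × 6.594 × 10^-23 / 4 = 27.0 g/mol.

27.0 g/mol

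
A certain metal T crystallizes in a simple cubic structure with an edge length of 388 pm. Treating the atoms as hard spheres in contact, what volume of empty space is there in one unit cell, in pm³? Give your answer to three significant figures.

In a simple cubic lattice atoms touch along the cell edge, so a = 2r, so r = 0.5000a = 194.0 pm.
V_cell = a³ = 5.841 × 10^7 pm³; V_atoms = 1 × (4/3)πr³ = 3.058 × 10^7 pm³.
Empty space = 5.841 × 10^7 − 3.058 × 10^7 = 2.78 × 10^7 pm³.

2.78 × 10^7 pm³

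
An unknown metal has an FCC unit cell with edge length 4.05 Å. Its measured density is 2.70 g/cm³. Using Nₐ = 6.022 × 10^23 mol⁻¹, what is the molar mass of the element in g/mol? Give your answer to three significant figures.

27.0 g/mol

An FCC cell has Z = 4 atoms; a = 4.050 × 10^-8 cm.
M = ρ·N_A·a³/Z = 2.70 × 6.022 × 10²³ × 6.643 × 10^-23 / 4 = 27.0 g/mol.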